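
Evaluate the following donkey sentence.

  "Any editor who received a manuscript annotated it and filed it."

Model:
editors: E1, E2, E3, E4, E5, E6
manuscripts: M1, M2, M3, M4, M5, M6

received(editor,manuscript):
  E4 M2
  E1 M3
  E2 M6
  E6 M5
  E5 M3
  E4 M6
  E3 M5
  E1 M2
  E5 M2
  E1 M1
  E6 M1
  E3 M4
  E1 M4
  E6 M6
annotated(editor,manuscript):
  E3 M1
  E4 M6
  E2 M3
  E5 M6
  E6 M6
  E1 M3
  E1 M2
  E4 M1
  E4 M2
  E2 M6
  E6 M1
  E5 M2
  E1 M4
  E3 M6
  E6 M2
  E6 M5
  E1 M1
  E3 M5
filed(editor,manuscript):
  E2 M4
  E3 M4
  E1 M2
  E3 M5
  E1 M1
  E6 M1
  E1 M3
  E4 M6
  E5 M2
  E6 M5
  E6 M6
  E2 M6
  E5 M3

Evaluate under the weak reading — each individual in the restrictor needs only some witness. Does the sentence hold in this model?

True

"it" takes "a manuscript" as antecedent — a donkey pronoun bound across the clause boundary.
Weak reading: every editor e with some received-manuscript has at least one received-manuscript m such that annotated(e,m) ∧ filed(e,m).
Per editor: E1:✓  E2:✓  E3:✓  E4:✓  E5:✓  E6:✓
Every editor in the restrictor has a witness.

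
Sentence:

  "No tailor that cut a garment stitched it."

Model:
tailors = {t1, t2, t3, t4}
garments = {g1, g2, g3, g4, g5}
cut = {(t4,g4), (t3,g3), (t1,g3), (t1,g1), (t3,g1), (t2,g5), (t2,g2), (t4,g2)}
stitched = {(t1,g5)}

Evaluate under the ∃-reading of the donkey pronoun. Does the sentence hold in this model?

True

"it" takes "a garment" as antecedent — a donkey pronoun bound across the clause boundary.
Truth condition: for no (t,g) with cut(t,g) does stitched(t,g) hold.
Restrictor pairs — does the scope hold? (t1,g1):fails  (t1,g3):fails  (t2,g2):fails  (t2,g5):fails  (t3,g1):fails  (t3,g3):fails  (t4,g2):fails  (t4,g4):fails
Scope holds for no restrictor pair, so the sentence is true.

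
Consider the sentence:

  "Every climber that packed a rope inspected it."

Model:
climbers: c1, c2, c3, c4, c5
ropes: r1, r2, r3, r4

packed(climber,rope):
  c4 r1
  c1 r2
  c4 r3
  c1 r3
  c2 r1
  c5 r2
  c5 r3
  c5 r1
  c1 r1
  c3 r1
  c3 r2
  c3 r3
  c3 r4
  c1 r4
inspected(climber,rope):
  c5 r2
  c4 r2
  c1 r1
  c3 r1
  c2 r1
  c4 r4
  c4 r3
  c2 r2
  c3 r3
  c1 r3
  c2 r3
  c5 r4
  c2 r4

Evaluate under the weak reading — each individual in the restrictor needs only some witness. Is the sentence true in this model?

"it" takes "a rope" as antecedent — a donkey pronoun bound across the clause boundary.
Weak reading: every climber c with some packed-rope has at least one packed-rope r such that inspected(c,r).
Per climber: c1:✓  c2:✓  c3:✓  c4:✓  c5:✓
Every climber in the restrictor has a witness.

True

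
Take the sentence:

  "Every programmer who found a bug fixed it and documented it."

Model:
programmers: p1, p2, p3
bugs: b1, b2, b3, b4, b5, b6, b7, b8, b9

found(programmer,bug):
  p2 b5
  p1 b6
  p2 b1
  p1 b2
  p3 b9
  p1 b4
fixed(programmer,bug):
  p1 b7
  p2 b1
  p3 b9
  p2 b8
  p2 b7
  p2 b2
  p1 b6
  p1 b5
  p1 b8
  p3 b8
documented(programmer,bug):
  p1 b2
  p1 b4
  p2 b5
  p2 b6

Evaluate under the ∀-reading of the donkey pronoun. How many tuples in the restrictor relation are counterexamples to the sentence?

"it" takes "a bug" as antecedent — a donkey pronoun bound across the clause boundary.
Strong reading: for every (p,b) with found(p,b), fixed(p,b) ∧ documented(p,b).
Restrictor pairs: (p1,b2) ✗  (p1,b4) ✗  (p1,b6) ✗  (p2,b1) ✗  (p2,b5) ✗  (p3,b9) ✗
Counterexamples (restrictor pairs failing the scope): 6.

6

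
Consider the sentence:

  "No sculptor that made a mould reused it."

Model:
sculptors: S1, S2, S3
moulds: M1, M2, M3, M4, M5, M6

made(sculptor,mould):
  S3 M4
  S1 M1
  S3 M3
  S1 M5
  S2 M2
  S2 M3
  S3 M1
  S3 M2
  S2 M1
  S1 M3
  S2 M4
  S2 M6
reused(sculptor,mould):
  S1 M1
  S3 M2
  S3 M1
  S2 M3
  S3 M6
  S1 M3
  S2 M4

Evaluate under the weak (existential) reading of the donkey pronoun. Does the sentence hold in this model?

False

"it" takes "a mould" as antecedent — a donkey pronoun bound across the clause boundary.
Truth condition: for no (s,m) with made(s,m) does reused(s,m) hold.
Restrictor pairs — does the scope hold? (S1,M1):holds  (S1,M3):holds  (S1,M5):fails  (S2,M1):fails  (S2,M2):fails  (S2,M3):holds  (S2,M4):holds  (S2,M6):fails  (S3,M1):holds  (S3,M2):holds  (S3,M3):fails  (S3,M4):fails
Scope holds for 6 pair(s), so the sentence is false.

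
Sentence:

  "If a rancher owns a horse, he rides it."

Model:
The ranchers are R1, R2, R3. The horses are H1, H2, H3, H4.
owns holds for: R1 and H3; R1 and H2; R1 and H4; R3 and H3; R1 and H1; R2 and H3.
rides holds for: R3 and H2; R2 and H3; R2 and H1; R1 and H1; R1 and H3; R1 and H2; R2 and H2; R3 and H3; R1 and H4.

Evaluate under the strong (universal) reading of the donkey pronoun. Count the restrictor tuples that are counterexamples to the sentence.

"it" takes "a horse" as antecedent — a donkey pronoun bound across the clause boundary.
Strong reading: for every (r,h) with owns(r,h), rides(r,h).
Restrictor pairs: (R1,H1) ✓  (R1,H2) ✓  (R1,H3) ✓  (R1,H4) ✓  (R2,H3) ✓  (R3,H3) ✓
Counterexamples (restrictor pairs failing the scope): 0.

0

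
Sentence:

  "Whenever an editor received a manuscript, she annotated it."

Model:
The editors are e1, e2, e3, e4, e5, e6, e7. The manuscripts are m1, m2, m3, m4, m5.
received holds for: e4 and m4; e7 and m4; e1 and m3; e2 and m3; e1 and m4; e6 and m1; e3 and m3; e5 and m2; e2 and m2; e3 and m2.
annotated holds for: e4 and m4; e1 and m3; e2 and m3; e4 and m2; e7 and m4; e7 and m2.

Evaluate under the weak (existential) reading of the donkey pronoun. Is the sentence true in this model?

False

"it" takes "a manuscript" as antecedent — a donkey pronoun bound across the clause boundary.
Weak reading: every editor e with some received-manuscript has at least one received-manuscript m such that annotated(e,m).
Per editor: e1:✓  e2:✓  e3:✗  e4:✓  e5:✗  e6:✗  e7:✓
e3 has no witness among its received-manuscripts.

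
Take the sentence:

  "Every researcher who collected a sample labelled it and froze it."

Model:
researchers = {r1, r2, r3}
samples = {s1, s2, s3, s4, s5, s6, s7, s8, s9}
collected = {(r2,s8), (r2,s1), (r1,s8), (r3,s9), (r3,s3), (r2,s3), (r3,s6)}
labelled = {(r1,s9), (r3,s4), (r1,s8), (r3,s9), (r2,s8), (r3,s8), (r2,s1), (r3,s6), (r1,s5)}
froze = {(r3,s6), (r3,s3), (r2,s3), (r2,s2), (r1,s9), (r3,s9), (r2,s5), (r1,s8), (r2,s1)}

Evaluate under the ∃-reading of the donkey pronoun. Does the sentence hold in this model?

True

"it" takes "a sample" as antecedent — a donkey pronoun bound across the clause boundary.
Weak reading: every researcher r with some collected-sample has at least one collected-sample s such that labelled(r,s) ∧ froze(r,s).
Per researcher: r1:✓  r2:✓  r3:✓
Every researcher in the restrictor has a witness.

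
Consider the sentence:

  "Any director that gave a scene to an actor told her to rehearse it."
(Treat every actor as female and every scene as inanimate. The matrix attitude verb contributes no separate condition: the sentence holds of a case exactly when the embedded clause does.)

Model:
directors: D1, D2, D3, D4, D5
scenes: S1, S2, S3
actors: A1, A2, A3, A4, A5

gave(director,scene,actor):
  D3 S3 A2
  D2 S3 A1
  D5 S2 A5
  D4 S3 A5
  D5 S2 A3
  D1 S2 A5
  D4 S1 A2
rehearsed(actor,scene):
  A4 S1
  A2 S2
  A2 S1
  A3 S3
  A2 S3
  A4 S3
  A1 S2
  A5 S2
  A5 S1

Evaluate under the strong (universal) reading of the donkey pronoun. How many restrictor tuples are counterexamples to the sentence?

"her" takes "an actor" as antecedent and "it" takes "a scene"; both are donkey pronouns co-varying with the restrictor.
Strong reading: for every (d,s,a) with gave(d,s,a), rehearsed(a,s).
Restrictor triples: (D1,S2,A5)→rehearsed(A5,S2) ✓  (D2,S3,A1)→rehearsed(A1,S3) ✗  (D3,S3,A2)→rehearsed(A2,S3) ✓  (D4,S1,A2)→rehearsed(A2,S1) ✓  (D4,S3,A5)→rehearsed(A5,S3) ✗  (D5,S2,A3)→rehearsed(A3,S2) ✗  (D5,S2,A5)→rehearsed(A5,S2) ✓
Counterexamples (restrictor triples failing the scope): 3.

3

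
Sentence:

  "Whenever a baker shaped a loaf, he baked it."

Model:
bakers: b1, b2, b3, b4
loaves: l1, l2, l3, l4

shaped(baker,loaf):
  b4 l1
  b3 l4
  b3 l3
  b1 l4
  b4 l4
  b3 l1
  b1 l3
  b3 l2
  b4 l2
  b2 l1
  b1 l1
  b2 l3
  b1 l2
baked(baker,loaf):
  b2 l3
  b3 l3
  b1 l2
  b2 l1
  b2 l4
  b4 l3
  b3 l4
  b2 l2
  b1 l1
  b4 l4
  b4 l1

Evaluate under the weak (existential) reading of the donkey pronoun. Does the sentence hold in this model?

True

"it" takes "a loaf" as antecedent — a donkey pronoun bound across the clause boundary.
Weak reading: every baker b with some shaped-loaf has at least one shaped-loaf l such that baked(b,l).
Per baker: b1:✓  b2:✓  b3:✓  b4:✓
Every baker in the restrictor has a witness.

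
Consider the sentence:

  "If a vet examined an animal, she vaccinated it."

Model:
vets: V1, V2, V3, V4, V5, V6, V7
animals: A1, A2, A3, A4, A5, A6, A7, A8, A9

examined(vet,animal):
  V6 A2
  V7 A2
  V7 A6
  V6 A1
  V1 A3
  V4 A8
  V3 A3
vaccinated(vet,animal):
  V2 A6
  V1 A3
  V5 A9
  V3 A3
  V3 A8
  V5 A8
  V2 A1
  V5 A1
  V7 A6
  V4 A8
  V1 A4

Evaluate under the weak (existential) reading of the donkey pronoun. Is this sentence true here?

False

"it" takes "an animal" as antecedent — a donkey pronoun bound across the clause boundary.
Weak reading: every vet v with some examined-animal has at least one examined-animal a such that vaccinated(v,a).
Per vet: V1:✓  V3:✓  V4:✓  V6:✗  V7:✓
V6 has no witness among its examined-animals.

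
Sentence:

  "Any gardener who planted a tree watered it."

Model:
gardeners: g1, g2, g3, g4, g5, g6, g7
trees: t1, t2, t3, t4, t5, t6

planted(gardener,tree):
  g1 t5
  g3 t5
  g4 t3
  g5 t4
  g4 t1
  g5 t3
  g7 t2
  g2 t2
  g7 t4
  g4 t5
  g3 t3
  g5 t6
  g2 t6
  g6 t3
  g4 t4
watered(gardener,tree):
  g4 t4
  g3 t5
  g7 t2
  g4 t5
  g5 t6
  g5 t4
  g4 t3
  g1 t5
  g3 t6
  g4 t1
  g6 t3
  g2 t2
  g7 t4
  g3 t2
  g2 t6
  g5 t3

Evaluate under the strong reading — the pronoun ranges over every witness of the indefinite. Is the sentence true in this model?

False

"it" takes "a tree" as antecedent — a donkey pronoun bound across the clause boundary.
Strong reading: for every (g,t) with planted(g,t), watered(g,t).
Restrictor pairs: (g1,t5) ✓  (g2,t2) ✓  (g2,t6) ✓  (g3,t3) ✗  (g3,t5) ✓  (g4,t1) ✓  (g4,t3) ✓  (g4,t4) ✓  (g4,t5) ✓  (g5,t3) ✓  (g5,t4) ✓  (g5,t6) ✓  (g6,t3) ✓  (g7,t2) ✓  (g7,t4) ✓
Counterexample: (g3,t3) is in planted but fails the scope.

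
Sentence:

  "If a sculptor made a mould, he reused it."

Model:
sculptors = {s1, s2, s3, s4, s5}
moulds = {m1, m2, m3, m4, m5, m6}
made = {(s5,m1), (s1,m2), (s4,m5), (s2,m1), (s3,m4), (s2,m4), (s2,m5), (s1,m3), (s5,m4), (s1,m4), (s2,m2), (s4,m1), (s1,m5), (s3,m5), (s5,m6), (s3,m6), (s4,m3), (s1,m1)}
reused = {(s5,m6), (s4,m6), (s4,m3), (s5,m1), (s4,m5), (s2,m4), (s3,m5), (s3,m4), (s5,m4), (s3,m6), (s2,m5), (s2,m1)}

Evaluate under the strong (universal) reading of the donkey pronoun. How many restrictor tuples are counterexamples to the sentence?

"it" takes "a mould" as antecedent — a donkey pronoun bound across the clause boundary.
Strong reading: for every (s,m) with made(s,m), reused(s,m).
Restrictor pairs: (s1,m1) ✗  (s1,m2) ✗  (s1,m3) ✗  (s1,m4) ✗  (s1,m5) ✗  (s2,m1) ✓  (s2,m2) ✗  (s2,m4) ✓  (s2,m5) ✓  (s3,m4) ✓  (s3,m5) ✓  (s3,m6) ✓  (s4,m1) ✗  (s4,m3) ✓  (s4,m5) ✓  (s5,m1) ✓  (s5,m4) ✓  (s5,m6) ✓
Counterexamples (restrictor pairs failing the scope): 7.

7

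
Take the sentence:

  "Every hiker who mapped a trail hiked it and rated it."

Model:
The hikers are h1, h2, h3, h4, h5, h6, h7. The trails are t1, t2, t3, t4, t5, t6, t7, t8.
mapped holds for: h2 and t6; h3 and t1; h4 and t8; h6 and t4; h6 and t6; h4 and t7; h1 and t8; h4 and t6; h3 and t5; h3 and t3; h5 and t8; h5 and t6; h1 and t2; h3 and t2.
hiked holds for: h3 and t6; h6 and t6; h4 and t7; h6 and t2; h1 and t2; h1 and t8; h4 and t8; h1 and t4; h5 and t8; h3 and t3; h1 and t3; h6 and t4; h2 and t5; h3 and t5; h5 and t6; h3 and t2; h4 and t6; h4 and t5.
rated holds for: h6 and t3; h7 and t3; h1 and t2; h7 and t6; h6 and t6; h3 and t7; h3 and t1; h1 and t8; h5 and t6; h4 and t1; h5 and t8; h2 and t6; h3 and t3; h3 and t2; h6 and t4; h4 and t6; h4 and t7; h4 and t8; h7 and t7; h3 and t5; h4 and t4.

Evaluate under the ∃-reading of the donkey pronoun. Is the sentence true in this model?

False

"it" takes "a trail" as antecedent — a donkey pronoun bound across the clause boundary.
Weak reading: every hiker h with some mapped-trail has at least one mapped-trail t such that hiked(h,t) ∧ rated(h,t).
Per hiker: h1:✓  h2:✗  h3:✓  h4:✓  h5:✓  h6:✓
h2 has no witness among its mapped-trails.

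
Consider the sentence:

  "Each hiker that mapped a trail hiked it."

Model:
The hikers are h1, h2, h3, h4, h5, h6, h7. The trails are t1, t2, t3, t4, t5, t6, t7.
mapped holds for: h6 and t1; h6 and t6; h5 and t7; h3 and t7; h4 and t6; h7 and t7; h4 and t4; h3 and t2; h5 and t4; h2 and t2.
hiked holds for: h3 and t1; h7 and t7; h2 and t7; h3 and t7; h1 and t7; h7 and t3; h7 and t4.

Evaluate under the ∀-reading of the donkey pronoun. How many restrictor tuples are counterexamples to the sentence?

"it" takes "a trail" as antecedent — a donkey pronoun bound across the clause boundary.
Strong reading: for every (h,t) with mapped(h,t), hiked(h,t).
Restrictor pairs: (h2,t2) ✗  (h3,t2) ✗  (h3,t7) ✓  (h4,t4) ✗  (h4,t6) ✗  (h5,t4) ✗  (h5,t7) ✗  (h6,t1) ✗  (h6,t6) ✗  (h7,t7) ✓
Counterexamples (restrictor pairs failing the scope): 8.

8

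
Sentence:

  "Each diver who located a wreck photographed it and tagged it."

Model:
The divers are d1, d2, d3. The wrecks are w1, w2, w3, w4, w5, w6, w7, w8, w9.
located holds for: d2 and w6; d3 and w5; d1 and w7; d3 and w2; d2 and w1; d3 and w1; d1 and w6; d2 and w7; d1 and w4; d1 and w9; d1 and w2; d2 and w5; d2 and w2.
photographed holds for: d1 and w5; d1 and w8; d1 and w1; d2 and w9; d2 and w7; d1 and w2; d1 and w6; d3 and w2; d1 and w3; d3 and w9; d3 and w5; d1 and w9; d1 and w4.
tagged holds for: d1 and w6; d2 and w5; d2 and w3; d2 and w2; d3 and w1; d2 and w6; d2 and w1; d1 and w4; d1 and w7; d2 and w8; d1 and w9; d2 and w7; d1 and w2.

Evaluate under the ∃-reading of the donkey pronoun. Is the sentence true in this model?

False

"it" takes "a wreck" as antecedent — a donkey pronoun bound across the clause boundary.
Weak reading: every diver d with some located-wreck has at least one located-wreck w such that photographed(d,w) ∧ tagged(d,w).
Per diver: d1:✓  d2:✓  d3:✗
d3 has no witness among its located-wrecks.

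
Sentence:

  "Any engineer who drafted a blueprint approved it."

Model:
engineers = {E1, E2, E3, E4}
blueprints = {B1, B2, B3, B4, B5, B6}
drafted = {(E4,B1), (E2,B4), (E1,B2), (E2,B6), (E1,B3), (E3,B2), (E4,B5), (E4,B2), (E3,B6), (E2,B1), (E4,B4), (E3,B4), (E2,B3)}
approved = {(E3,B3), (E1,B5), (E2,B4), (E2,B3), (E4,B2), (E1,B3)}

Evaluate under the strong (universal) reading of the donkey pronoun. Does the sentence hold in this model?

False

"it" takes "a blueprint" as antecedent — a donkey pronoun bound across the clause boundary.
Strong reading: for every (e,b) with drafted(e,b), approved(e,b).
Restrictor pairs: (E1,B2) ✗  (E1,B3) ✓  (E2,B1) ✗  (E2,B3) ✓  (E2,B4) ✓  (E2,B6) ✗  (E3,B2) ✗  (E3,B4) ✗  (E3,B6) ✗  (E4,B1) ✗  (E4,B2) ✓  (E4,B4) ✗  (E4,B5) ✗
Counterexample: (E1,B2) is in drafted but fails the scope.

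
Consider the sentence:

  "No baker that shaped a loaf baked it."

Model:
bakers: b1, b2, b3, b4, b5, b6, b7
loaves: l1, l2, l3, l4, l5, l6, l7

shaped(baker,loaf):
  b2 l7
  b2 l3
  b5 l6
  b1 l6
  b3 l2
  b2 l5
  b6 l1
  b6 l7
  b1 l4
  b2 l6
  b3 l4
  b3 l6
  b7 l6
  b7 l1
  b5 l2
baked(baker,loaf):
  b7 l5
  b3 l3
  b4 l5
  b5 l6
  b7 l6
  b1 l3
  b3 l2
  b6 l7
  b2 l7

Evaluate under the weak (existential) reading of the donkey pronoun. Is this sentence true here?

False

"it" takes "a loaf" as antecedent — a donkey pronoun bound across the clause boundary.
Truth condition: for no (b,l) with shaped(b,l) does baked(b,l) hold.
Restrictor pairs — does the scope hold? (b1,l4):fails  (b1,l6):fails  (b2,l3):fails  (b2,l5):fails  (b2,l6):fails  (b2,l7):holds  (b3,l2):holds  (b3,l4):fails  (b3,l6):fails  (b5,l2):fails  (b5,l6):holds  (b6,l1):fails  (b6,l7):holds  (b7,l1):fails  (b7,l6):holds
Scope holds for 5 pair(s), so the sentence is false.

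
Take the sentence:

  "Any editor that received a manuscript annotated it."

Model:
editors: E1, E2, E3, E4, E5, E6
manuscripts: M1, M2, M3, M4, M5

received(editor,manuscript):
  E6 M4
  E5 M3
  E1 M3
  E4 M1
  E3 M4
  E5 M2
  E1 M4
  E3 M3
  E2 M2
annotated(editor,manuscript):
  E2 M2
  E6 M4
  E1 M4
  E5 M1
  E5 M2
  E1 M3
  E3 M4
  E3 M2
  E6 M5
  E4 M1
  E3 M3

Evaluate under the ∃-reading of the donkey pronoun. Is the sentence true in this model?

"it" takes "a manuscript" as antecedent — a donkey pronoun bound across the clause boundary.
Weak reading: every editor e with some received-manuscript has at least one received-manuscript m such that annotated(e,m).
Per editor: E1:✓  E2:✓  E3:✓  E4:✓  E5:✓  E6:✓
Every editor in the restrictor has a witness.

True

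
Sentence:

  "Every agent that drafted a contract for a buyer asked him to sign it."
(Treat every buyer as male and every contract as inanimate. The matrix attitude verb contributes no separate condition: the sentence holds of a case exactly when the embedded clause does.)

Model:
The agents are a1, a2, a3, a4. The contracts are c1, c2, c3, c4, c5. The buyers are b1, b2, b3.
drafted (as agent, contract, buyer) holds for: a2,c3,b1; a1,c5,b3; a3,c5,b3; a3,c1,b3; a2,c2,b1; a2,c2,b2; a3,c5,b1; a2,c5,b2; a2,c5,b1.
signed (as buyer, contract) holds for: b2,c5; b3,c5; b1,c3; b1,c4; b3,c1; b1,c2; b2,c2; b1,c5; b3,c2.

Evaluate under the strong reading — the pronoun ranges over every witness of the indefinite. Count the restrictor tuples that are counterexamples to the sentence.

0

"him" takes "a buyer" as antecedent and "it" takes "a contract"; both are donkey pronouns co-varying with the restrictor.
Strong reading: for every (a,c,b) with drafted(a,c,b), signed(b,c).
Restrictor triples: (a1,c5,b3)→signed(b3,c5) ✓  (a2,c2,b1)→signed(b1,c2) ✓  (a2,c2,b2)→signed(b2,c2) ✓  (a2,c3,b1)→signed(b1,c3) ✓  (a2,c5,b1)→signed(b1,c5) ✓  (a2,c5,b2)→signed(b2,c5) ✓  (a3,c1,b3)→signed(b3,c1) ✓  (a3,c5,b1)→signed(b1,c5) ✓  (a3,c5,b3)→signed(b3,c5) ✓
Counterexamples (restrictor triples failing the scope): 0.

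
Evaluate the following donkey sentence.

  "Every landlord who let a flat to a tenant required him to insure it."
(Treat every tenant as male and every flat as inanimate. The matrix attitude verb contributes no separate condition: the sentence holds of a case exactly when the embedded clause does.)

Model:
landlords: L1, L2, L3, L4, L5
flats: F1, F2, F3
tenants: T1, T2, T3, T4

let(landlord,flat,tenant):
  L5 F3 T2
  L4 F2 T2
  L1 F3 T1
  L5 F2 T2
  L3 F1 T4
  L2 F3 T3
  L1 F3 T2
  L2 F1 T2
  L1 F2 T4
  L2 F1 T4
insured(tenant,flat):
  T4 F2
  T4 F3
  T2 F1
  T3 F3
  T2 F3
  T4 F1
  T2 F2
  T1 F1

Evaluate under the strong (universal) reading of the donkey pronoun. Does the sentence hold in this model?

False

"him" takes "a tenant" as antecedent and "it" takes "a flat"; both are donkey pronouns co-varying with the restrictor.
Strong reading: for every (l,f,t) with let(l,f,t), insured(t,f).
Restrictor triples: (L1,F2,T4)→insured(T4,F2) ✓  (L1,F3,T1)→insured(T1,F3) ✗  (L1,F3,T2)→insured(T2,F3) ✓  (L2,F1,T2)→insured(T2,F1) ✓  (L2,F1,T4)→insured(T4,F1) ✓  (L2,F3,T3)→insured(T3,F3) ✓  (L3,F1,T4)→insured(T4,F1) ✓  (L4,F2,T2)→insured(T2,F2) ✓  (L5,F2,T2)→insured(T2,F2) ✓  (L5,F3,T2)→insured(T2,F3) ✓
Counterexample: (L1,F3,T1) — insured(T1,F3) does not hold.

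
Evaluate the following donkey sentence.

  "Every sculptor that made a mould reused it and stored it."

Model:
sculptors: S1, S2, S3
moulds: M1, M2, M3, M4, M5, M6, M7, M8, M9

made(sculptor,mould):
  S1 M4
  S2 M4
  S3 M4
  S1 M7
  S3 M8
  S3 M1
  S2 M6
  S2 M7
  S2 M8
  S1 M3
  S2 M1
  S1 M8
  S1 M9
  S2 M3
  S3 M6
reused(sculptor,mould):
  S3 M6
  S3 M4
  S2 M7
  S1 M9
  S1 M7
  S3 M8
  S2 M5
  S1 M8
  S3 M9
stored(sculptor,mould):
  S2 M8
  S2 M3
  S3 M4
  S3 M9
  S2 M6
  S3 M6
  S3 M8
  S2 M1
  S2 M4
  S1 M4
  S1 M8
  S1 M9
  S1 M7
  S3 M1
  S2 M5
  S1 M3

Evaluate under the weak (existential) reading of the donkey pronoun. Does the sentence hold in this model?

"it" takes "a mould" as antecedent — a donkey pronoun bound across the clause boundary.
Weak reading: every sculptor s with some made-mould has at least one made-mould m such that reused(s,m) ∧ stored(s,m).
Per sculptor: S1:✓  S2:✗  S3:✓
S2 has no witness among its made-moulds.

False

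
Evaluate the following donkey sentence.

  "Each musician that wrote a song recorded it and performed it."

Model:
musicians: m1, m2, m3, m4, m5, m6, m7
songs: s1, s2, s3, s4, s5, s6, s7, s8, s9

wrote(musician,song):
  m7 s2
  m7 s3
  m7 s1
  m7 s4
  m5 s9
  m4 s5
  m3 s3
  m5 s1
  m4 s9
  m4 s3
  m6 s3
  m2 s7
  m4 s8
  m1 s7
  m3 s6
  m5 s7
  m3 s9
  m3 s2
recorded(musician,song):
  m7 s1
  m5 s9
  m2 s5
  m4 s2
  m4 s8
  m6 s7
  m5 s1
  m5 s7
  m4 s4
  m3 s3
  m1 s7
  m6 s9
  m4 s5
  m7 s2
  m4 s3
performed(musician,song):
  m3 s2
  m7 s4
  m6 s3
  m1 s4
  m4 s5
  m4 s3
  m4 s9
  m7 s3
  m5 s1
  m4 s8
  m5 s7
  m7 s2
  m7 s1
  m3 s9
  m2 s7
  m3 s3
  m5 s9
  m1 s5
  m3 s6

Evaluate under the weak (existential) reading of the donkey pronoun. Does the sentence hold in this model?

False

"it" takes "a song" as antecedent — a donkey pronoun bound across the clause boundary.
Weak reading: every musician m with some wrote-song has at least one wrote-song s such that recorded(m,s) ∧ performed(m,s).
Per musician: m1:✗  m2:✗  m3:✓  m4:✓  m5:✓  m6:✗  m7:✓
m1 has no witness among its wrote-songs.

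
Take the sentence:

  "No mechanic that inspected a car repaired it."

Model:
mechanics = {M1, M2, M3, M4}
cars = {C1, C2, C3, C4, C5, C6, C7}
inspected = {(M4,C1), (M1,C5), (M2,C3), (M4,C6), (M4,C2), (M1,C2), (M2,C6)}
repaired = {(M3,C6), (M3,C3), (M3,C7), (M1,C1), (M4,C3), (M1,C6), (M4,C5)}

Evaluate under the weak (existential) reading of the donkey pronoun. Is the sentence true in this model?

"it" takes "a car" as antecedent — a donkey pronoun bound across the clause boundary.
Truth condition: for no (m,c) with inspected(m,c) does repaired(m,c) hold.
Restrictor pairs — does the scope hold? (M1,C2):fails  (M1,C5):fails  (M2,C3):fails  (M2,C6):fails  (M4,C1):fails  (M4,C2):fails  (M4,C6):fails
Scope holds for no restrictor pair, so the sentence is true.

True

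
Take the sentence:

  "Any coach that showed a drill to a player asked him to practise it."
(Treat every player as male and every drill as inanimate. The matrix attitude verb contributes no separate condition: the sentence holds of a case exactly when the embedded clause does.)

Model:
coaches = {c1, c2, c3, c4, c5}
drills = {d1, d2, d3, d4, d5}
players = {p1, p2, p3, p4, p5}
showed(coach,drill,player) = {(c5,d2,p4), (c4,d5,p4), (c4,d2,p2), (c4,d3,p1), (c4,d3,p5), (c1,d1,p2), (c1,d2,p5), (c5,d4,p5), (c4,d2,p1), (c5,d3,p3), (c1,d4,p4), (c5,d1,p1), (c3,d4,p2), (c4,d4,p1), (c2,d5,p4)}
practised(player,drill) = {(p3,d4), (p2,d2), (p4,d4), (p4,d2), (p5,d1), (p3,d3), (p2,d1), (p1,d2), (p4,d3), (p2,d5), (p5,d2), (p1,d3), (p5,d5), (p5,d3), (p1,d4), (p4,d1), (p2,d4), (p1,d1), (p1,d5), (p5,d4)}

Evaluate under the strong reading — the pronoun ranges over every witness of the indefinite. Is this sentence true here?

"him" takes "a player" as antecedent and "it" takes "a drill"; both are donkey pronouns co-varying with the restrictor.
Strong reading: for every (c,d,p) with showed(c,d,p), practised(p,d).
Restrictor triples: (c1,d1,p2)→practised(p2,d1) ✓  (c1,d2,p5)→practised(p5,d2) ✓  (c1,d4,p4)→practised(p4,d4) ✓  (c2,d5,p4)→practised(p4,d5) ✗  (c3,d4,p2)→practised(p2,d4) ✓  (c4,d2,p1)→practised(p1,d2) ✓  (c4,d2,p2)→practised(p2,d2) ✓  (c4,d3,p1)→practised(p1,d3) ✓  (c4,d3,p5)→practised(p5,d3) ✓  (c4,d4,p1)→practised(p1,d4) ✓  (c4,d5,p4)→practised(p4,d5) ✗  (c5,d1,p1)→practised(p1,d1) ✓  (c5,d2,p4)→practised(p4,d2) ✓  (c5,d3,p3)→practised(p3,d3) ✓  (c5,d4,p5)→practised(p5,d4) ✓
Counterexample: (c2,d5,p4) — practised(p4,d5) does not hold.

False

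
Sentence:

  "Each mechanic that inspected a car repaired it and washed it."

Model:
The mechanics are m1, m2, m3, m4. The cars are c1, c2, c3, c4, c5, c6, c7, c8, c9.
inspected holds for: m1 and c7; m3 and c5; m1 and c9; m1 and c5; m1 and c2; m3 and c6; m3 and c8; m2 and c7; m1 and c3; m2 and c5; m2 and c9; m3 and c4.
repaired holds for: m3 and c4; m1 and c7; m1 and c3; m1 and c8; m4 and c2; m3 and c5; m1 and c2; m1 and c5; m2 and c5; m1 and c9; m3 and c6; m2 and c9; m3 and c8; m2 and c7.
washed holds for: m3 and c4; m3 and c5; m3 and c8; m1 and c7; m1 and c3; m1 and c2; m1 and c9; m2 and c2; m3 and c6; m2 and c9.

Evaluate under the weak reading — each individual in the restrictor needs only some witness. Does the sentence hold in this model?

"it" takes "a car" as antecedent — a donkey pronoun bound across the clause boundary.
Weak reading: every mechanic m with some inspected-car has at least one inspected-car c such that repaired(m,c) ∧ washed(m,c).
Per mechanic: m1:✓  m2:✓  m3:✓
Every mechanic in the restrictor has a witness.

True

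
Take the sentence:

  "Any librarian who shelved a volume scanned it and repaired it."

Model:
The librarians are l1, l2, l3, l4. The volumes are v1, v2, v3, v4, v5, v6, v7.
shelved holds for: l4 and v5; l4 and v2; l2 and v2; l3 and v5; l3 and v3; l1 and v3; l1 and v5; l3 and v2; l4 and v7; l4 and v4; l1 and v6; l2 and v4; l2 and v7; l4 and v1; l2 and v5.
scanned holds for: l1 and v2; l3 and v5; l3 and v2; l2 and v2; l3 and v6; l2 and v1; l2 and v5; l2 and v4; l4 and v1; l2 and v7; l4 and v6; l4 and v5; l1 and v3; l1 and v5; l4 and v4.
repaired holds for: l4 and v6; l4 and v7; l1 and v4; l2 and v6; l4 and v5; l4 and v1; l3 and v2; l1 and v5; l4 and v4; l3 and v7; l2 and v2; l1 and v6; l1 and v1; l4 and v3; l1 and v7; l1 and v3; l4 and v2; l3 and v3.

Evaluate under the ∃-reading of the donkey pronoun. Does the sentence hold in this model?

True

"it" takes "a volume" as antecedent — a donkey pronoun bound across the clause boundary.
Weak reading: every librarian l with some shelved-volume has at least one shelved-volume v such that scanned(l,v) ∧ repaired(l,v).
Per librarian: l1:✓  l2:✓  l3:✓  l4:✓
Every librarian in the restrictor has a witness.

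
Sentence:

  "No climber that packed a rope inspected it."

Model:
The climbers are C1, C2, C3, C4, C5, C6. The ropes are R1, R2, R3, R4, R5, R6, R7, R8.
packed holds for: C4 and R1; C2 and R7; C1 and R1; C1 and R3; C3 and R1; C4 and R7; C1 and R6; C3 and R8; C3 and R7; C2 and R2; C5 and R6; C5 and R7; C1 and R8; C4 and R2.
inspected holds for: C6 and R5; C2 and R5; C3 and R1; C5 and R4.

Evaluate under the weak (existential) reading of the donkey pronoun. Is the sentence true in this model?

"it" takes "a rope" as antecedent — a donkey pronoun bound across the clause boundary.
Truth condition: for no (c,r) with packed(c,r) does inspected(c,r) hold.
Restrictor pairs — does the scope hold? (C1,R1):fails  (C1,R3):fails  (C1,R6):fails  (C1,R8):fails  (C2,R2):fails  (C2,R7):fails  (C3,R1):holds  (C3,R7):fails  (C3,R8):fails  (C4,R1):fails  (C4,R2):fails  (C4,R7):fails  (C5,R6):fails  (C5,R7):fails
Scope holds for 1 pair(s), so the sentence is false.

False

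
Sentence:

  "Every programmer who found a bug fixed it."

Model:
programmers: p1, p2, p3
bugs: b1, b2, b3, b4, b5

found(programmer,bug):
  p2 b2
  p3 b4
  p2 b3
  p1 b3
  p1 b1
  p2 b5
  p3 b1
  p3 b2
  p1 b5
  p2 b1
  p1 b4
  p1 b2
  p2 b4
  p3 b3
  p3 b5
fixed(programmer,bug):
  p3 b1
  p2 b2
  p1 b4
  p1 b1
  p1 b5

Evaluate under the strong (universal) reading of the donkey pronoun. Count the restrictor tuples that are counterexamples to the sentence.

"it" takes "a bug" as antecedent — a donkey pronoun bound across the clause boundary.
Strong reading: for every (p,b) with found(p,b), fixed(p,b).
Restrictor pairs: (p1,b1) ✓  (p1,b2) ✗  (p1,b3) ✗  (p1,b4) ✓  (p1,b5) ✓  (p2,b1) ✗  (p2,b2) ✓  (p2,b3) ✗  (p2,b4) ✗  (p2,b5) ✗  (p3,b1) ✓  (p3,b2) ✗  (p3,b3) ✗  (p3,b4) ✗  (p3,b5) ✗
Counterexamples (restrictor pairs failing the scope): 10.

10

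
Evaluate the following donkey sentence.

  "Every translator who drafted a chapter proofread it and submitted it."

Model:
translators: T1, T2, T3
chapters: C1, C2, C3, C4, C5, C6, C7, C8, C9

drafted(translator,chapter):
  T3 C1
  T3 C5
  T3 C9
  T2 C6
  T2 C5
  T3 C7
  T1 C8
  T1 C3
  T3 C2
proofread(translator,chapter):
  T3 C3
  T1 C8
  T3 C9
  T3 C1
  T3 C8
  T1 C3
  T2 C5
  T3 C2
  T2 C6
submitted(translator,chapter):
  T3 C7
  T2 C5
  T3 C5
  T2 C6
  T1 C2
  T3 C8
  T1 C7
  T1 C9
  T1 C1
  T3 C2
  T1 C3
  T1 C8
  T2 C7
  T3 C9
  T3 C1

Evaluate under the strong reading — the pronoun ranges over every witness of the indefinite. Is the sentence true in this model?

"it" takes "a chapter" as antecedent — a donkey pronoun bound across the clause boundary.
Strong reading: for every (t,c) with drafted(t,c), proofread(t,c) ∧ submitted(t,c).
Restrictor pairs: (T1,C3) ✓  (T1,C8) ✓  (T2,C5) ✓  (T2,C6) ✓  (T3,C1) ✓  (T3,C2) ✓  (T3,C5) ✗  (T3,C7) ✗  (T3,C9) ✓
Counterexample: (T3,C5) is in drafted but fails the scope.

False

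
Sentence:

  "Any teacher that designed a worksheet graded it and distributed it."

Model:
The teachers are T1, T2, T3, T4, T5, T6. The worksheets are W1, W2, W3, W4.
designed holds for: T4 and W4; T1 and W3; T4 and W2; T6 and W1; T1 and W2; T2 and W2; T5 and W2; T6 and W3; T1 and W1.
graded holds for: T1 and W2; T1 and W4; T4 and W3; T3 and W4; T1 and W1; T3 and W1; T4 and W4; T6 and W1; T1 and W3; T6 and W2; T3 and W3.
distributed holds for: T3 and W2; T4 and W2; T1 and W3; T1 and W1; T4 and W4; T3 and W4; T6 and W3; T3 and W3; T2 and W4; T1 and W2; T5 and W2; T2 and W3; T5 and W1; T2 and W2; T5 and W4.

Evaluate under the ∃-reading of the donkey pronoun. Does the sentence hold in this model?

False

"it" takes "a worksheet" as antecedent — a donkey pronoun bound across the clause boundary.
Weak reading: every teacher t with some designed-worksheet has at least one designed-worksheet w such that graded(t,w) ∧ distributed(t,w).
Per teacher: T1:✓  T2:✗  T4:✓  T5:✗  T6:✗
T2 has no witness among its designed-worksheets.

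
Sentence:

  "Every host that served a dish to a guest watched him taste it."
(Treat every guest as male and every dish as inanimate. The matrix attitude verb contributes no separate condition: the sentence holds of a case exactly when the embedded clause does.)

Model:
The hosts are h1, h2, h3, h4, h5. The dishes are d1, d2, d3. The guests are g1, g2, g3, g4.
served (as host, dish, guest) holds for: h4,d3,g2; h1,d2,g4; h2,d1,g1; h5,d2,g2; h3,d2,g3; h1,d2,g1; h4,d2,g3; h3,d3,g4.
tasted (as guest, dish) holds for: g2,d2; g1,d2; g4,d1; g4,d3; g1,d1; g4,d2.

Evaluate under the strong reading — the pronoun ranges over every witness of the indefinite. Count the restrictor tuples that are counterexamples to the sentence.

"him" takes "a guest" as antecedent and "it" takes "a dish"; both are donkey pronouns co-varying with the restrictor.
Strong reading: for every (h,d,g) with served(h,d,g), tasted(g,d).
Restrictor triples: (h1,d2,g1)→tasted(g1,d2) ✓  (h1,d2,g4)→tasted(g4,d2) ✓  (h2,d1,g1)→tasted(g1,d1) ✓  (h3,d2,g3)→tasted(g3,d2) ✗  (h3,d3,g4)→tasted(g4,d3) ✓  (h4,d2,g3)→tasted(g3,d2) ✗  (h4,d3,g2)→tasted(g2,d3) ✗  (h5,d2,g2)→tasted(g2,d2) ✓
Counterexamples (restrictor triples failing the scope): 3.

3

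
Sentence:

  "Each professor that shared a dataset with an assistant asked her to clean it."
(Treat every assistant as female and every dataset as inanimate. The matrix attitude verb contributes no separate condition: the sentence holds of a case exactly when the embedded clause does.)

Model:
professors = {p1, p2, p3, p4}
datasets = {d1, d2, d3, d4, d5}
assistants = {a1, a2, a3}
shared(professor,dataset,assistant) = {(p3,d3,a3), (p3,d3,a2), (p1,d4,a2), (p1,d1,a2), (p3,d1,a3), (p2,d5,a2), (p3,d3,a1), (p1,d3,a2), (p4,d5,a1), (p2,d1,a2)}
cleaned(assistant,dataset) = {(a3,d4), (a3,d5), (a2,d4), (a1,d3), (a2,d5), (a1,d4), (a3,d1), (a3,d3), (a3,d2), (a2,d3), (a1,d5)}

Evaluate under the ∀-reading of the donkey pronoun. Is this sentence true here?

False

"her" takes "an assistant" as antecedent and "it" takes "a dataset"; both are donkey pronouns co-varying with the restrictor.
Strong reading: for every (p,d,a) with shared(p,d,a), cleaned(a,d).
Restrictor triples: (p1,d1,a2)→cleaned(a2,d1) ✗  (p1,d3,a2)→cleaned(a2,d3) ✓  (p1,d4,a2)→cleaned(a2,d4) ✓  (p2,d1,a2)→cleaned(a2,d1) ✗  (p2,d5,a2)→cleaned(a2,d5) ✓  (p3,d1,a3)→cleaned(a3,d1) ✓  (p3,d3,a1)→cleaned(a1,d3) ✓  (p3,d3,a2)→cleaned(a2,d3) ✓  (p3,d3,a3)→cleaned(a3,d3) ✓  (p4,d5,a1)→cleaned(a1,d5) ✓
Counterexample: (p1,d1,a2) — cleaned(a2,d1) does not hold.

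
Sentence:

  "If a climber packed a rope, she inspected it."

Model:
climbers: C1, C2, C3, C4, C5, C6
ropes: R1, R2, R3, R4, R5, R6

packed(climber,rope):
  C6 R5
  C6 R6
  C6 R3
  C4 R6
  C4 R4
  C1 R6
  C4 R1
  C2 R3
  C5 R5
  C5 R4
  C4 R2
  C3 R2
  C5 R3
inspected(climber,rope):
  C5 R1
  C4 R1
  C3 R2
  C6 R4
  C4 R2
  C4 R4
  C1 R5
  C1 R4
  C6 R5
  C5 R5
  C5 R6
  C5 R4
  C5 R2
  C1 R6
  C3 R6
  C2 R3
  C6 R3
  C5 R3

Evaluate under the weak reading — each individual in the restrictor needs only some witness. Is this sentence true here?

True

"it" takes "a rope" as antecedent — a donkey pronoun bound across the clause boundary.
Weak reading: every climber c with some packed-rope has at least one packed-rope r such that inspected(c,r).
Per climber: C1:✓  C2:✓  C3:✓  C4:✓  C5:✓  C6:✓
Every climber in the restrictor has a witness.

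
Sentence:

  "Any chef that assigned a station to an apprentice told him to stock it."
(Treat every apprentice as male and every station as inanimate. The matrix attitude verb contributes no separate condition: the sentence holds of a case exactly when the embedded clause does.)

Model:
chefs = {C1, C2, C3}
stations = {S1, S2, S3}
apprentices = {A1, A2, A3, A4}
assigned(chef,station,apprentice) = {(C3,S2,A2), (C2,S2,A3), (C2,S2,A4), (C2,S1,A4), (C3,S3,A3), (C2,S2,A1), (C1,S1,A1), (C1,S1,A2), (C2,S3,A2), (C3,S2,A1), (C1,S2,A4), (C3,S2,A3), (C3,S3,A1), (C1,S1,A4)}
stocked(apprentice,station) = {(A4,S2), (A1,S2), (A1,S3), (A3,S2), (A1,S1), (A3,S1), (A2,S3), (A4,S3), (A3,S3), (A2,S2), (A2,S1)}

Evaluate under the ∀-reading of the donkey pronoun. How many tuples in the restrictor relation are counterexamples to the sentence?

"him" takes "an apprentice" as antecedent and "it" takes "a station"; both are donkey pronouns co-varying with the restrictor.
Strong reading: for every (c,s,a) with assigned(c,s,a), stocked(a,s).
Restrictor triples: (C1,S1,A1)→stocked(A1,S1) ✓  (C1,S1,A2)→stocked(A2,S1) ✓  (C1,S1,A4)→stocked(A4,S1) ✗  (C1,S2,A4)→stocked(A4,S2) ✓  (C2,S1,A4)→stocked(A4,S1) ✗  (C2,S2,A1)→stocked(A1,S2) ✓  (C2,S2,A3)→stocked(A3,S2) ✓  (C2,S2,A4)→stocked(A4,S2) ✓  (C2,S3,A2)→stocked(A2,S3) ✓  (C3,S2,A1)→stocked(A1,S2) ✓  (C3,S2,A2)→stocked(A2,S2) ✓  (C3,S2,A3)→stocked(A3,S2) ✓  (C3,S3,A1)→stocked(A1,S3) ✓  (C3,S3,A3)→stocked(A3,S3) ✓
Counterexamples (restrictor triples failing the scope): 2.

2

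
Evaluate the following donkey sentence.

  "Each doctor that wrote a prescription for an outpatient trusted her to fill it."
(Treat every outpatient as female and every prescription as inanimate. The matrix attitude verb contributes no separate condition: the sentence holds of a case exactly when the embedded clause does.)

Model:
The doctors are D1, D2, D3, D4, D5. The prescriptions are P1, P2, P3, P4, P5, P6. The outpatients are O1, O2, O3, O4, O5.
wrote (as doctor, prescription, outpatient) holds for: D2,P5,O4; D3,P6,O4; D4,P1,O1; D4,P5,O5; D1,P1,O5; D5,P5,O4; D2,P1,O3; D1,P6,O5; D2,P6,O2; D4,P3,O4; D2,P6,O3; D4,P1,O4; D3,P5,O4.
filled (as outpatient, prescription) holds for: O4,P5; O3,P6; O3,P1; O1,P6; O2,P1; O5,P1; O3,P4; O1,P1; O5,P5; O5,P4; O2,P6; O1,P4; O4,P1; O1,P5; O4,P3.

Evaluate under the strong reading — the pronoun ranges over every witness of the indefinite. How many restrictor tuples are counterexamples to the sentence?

2

"her" takes "an outpatient" as antecedent and "it" takes "a prescription"; both are donkey pronouns co-varying with the restrictor.
Strong reading: for every (d,p,o) with wrote(d,p,o), filled(o,p).
Restrictor triples: (D1,P1,O5)→filled(O5,P1) ✓  (D1,P6,O5)→filled(O5,P6) ✗  (D2,P1,O3)→filled(O3,P1) ✓  (D2,P5,O4)→filled(O4,P5) ✓  (D2,P6,O2)→filled(O2,P6) ✓  (D2,P6,O3)→filled(O3,P6) ✓  (D3,P5,O4)→filled(O4,P5) ✓  (D3,P6,O4)→filled(O4,P6) ✗  (D4,P1,O1)→filled(O1,P1) ✓  (D4,P1,O4)→filled(O4,P1) ✓  (D4,P3,O4)→filled(O4,P3) ✓  (D4,P5,O5)→filled(O5,P5) ✓  (D5,P5,O4)→filled(O4,P5) ✓
Counterexamples (restrictor triples failing the scope): 2.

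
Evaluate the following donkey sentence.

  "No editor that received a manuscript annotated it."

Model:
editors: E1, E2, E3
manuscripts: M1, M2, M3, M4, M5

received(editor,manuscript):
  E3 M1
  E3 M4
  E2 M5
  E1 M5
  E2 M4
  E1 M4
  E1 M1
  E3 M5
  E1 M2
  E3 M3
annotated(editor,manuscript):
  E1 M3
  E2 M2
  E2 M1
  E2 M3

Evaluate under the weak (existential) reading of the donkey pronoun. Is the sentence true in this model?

"it" takes "a manuscript" as antecedent — a donkey pronoun bound across the clause boundary.
Truth condition: for no (e,m) with received(e,m) does annotated(e,m) hold.
Restrictor pairs — does the scope hold? (E1,M1):fails  (E1,M2):fails  (E1,M4):fails  (E1,M5):fails  (E2,M4):fails  (E2,M5):fails  (E3,M1):fails  (E3,M3):fails  (E3,M4):fails  (E3,M5):fails
Scope holds for no restrictor pair, so the sentence is true.

True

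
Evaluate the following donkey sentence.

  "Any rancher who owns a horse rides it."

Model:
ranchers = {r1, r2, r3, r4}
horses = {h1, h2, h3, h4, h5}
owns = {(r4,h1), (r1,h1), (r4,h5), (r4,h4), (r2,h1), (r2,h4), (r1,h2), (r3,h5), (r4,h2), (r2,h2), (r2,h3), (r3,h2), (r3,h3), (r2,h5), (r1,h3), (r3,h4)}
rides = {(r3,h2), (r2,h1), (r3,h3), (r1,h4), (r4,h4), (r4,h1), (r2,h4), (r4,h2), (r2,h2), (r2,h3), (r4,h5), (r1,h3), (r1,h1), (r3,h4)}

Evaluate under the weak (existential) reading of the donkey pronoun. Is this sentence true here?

True

"it" takes "a horse" as antecedent — a donkey pronoun bound across the clause boundary.
Weak reading: every rancher r with some owns-horse has at least one owns-horse h such that rides(r,h).
Per rancher: r1:✓  r2:✓  r3:✓  r4:✓
Every rancher in the restrictor has a witness.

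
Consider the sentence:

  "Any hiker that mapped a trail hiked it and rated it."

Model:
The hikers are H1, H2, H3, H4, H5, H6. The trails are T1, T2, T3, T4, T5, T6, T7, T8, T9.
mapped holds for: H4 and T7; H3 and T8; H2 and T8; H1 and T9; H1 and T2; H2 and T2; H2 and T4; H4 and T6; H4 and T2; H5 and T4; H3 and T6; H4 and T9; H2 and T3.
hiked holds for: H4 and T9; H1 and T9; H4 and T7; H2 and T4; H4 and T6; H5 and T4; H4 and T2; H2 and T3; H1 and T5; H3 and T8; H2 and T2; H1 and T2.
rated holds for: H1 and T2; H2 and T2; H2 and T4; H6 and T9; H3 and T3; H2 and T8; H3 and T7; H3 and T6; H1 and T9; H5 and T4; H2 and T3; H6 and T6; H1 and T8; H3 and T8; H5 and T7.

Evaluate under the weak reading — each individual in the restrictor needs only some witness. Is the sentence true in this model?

"it" takes "a trail" as antecedent — a donkey pronoun bound across the clause boundary.
Weak reading: every hiker h with some mapped-trail has at least one mapped-trail t such that hiked(h,t) ∧ rated(h,t).
Per hiker: H1:✓  H2:✓  H3:✓  H4:✗  H5:✓
H4 has no witness among its mapped-trails.

False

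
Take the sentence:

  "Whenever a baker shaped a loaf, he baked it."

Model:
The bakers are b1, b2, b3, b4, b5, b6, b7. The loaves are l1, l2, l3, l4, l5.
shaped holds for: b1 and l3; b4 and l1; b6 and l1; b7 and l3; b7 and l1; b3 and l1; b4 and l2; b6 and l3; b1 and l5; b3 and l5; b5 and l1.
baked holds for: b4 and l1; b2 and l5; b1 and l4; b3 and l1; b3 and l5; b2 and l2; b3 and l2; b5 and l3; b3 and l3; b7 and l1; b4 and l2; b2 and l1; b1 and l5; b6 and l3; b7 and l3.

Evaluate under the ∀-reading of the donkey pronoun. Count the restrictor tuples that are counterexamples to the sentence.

3

"it" takes "a loaf" as antecedent — a donkey pronoun bound across the clause boundary.
Strong reading: for every (b,l) with shaped(b,l), baked(b,l).
Restrictor pairs: (b1,l3) ✗  (b1,l5) ✓  (b3,l1) ✓  (b3,l5) ✓  (b4,l1) ✓  (b4,l2) ✓  (b5,l1) ✗  (b6,l1) ✗  (b6,l3) ✓  (b7,l1) ✓  (b7,l3) ✓
Counterexamples (restrictor pairs failing the scope): 3.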